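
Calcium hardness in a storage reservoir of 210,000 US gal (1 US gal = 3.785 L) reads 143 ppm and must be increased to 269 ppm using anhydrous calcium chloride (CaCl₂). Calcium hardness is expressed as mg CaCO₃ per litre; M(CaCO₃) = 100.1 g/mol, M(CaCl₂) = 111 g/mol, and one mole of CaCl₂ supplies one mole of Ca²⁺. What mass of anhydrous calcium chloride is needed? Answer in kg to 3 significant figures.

111 kg

Volume: 210,000 US gal × 3.785 L/gal = 794,850 L.
Hardness to add: (269 − 143) = 126 mg/L as CaCO₃ × 794,850 L = 100,200 g as CaCO₃.
Moles of Ca²⁺ (1 mol Ca²⁺ ≡ 1 mol CaCO₃): 100,200 / 100.1 g/mol = 1001 mol.
Mass of CaCl₂: 1001 × 111 = 111,100 g.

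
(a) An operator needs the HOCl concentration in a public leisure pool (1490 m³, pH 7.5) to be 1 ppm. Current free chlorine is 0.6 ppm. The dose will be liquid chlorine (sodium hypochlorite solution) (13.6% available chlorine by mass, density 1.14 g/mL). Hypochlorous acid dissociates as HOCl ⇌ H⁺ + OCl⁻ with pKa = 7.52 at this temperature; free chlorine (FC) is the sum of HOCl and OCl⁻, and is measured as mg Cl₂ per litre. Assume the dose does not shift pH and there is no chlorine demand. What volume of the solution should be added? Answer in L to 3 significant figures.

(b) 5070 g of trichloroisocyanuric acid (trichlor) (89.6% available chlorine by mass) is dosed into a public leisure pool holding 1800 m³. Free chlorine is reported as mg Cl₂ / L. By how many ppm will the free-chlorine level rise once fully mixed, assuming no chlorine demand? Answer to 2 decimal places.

(a) Volume: 1490 m³ = 1,490,000 L.
(a) [OCl⁻]/[HOCl] = 10^(pH − pKa) = 10^(7.5 − 7.52) = 0.955; fraction as HOCl = 1/(1 + 0.955) = 0.5115.
(a) Free chlorine required for 1 ppm HOCl: 1 / 0.5115 = 1.955 ppm.
(a) FC to add: 1.955 − 0.6 = 1.355 mg/L as Cl₂.
(a) Cl₂ equivalent: 1.355 mg/L × 1,490,000 L = 2019 g.
(a) Product at 13.6% available Cl: 2019 / 0.136 = 14,850 g.
(a) Volume: 14,850 g ÷ 1.14 g/mL = 13,020 mL.

(b) Volume: 1800 m³ = 1,800,000 L.
(b) Available chlorine delivered: 5070 g × 0.896 = 4543 g as Cl₂.
(b) Concentration rise: 4543 g / 1,800,000 L = 2.524 mg/L = 2.52 ppm.

(a) 13.0 L; (b) 2.52 ppm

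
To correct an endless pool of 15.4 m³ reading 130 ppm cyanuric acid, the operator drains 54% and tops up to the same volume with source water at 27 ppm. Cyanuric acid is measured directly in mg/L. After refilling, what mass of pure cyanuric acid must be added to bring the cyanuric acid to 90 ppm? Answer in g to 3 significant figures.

Volume: 15.4 m³ = 15,400 L.
After draining 54% and refilling: 130 × 0.46 + 27 × 0.54 = 74.38 ppm.
Deficit to target: 90 − 74.38 = 15.62 mg/L.
Mass: 15.62 mg/L × 15,400 L = 240.5 g cyanuric acid.

241 g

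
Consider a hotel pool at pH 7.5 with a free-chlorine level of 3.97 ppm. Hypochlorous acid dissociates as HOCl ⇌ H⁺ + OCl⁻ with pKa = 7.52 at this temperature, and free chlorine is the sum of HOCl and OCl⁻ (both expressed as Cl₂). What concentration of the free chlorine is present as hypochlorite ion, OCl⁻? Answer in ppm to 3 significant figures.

1.94 ppm

[OCl⁻]/[HOCl] = 10^(pH − pKa) = 10^(7.5 − 7.52) = 10^-0.02 = 0.955.
Fraction as HOCl = 1 / (1 + 0.955) = 0.5115.
OCl⁻ = (1 − 0.5115) × 3.97 ppm = 1.939 ppm.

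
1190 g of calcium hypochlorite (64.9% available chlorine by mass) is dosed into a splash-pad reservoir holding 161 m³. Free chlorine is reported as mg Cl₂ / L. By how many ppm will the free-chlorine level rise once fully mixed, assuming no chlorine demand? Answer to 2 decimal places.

4.80 ppm

Volume: 161 m³ = 161,000 L.
Available chlorine delivered: 1190 g × 0.649 = 772.3 g as Cl₂.
Concentration rise: 772.3 g / 161,000 L = 4.797 mg/L = 4.80 ppm.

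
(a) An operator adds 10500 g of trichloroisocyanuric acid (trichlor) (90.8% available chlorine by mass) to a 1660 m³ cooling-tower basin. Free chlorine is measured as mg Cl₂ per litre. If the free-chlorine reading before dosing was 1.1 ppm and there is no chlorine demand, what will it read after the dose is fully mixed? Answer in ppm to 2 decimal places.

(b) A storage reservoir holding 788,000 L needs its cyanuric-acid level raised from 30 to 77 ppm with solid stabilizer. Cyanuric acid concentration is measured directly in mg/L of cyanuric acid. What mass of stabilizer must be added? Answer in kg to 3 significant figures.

(a) Volume: 1660 m³ = 1,660,000 L.
(a) Available chlorine delivered: 10,500 g × 0.908 = 9534 g as Cl₂.
(a) Concentration rise: 9534 g / 1,660,000 L = 5.743 mg/L = 5.74 ppm.
(a) Final FC: 1.1 + 5.74 = 6.84 ppm.

(b) CYA to add: (77 − 30) = 47 mg/L × 788,000 L = 37,040 g cyanuric acid.

(a) 6.84 ppm; (b) 37.0 kg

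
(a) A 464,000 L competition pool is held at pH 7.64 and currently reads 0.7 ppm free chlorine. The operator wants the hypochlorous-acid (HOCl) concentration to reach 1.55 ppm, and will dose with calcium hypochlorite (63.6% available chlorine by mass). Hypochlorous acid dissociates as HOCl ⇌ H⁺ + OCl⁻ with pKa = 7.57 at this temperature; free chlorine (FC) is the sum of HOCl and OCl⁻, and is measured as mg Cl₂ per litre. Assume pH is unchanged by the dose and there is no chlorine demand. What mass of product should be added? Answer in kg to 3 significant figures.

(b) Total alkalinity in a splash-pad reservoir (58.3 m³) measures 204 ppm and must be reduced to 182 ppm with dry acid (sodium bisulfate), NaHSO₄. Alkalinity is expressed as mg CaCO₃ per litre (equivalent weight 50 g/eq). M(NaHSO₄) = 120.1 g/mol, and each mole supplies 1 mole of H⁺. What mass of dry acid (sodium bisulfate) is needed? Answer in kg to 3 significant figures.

(a) 1.95 kg; (b) 3.08 kg

(a) [OCl⁻]/[HOCl] = 10^(pH − pKa) = 10^(7.64 − 7.57) = 1.175; fraction as HOCl = 1/(1 + 1.175) = 0.4598.
(a) Free chlorine required for 1.55 ppm HOCl: 1.55 / 0.4598 = 3.371 ppm.
(a) FC to add: 3.371 − 0.7 = 2.671 mg/L as Cl₂.
(a) Cl₂ equivalent: 2.671 mg/L × 464,000 L = 1239 g.
(a) Product at 63.6% available Cl: 1239 / 0.636 = 1949 g.

(b) Volume: 58.3 m³ = 58,300 L.
(b) Alkalinity to neutralize: (204 − 182) = 22 mg/L as CaCO₃ × 58,300 L = 1283 g as CaCO₃.
(b) Equivalents of H⁺ required: 1283 ÷ 50 g/eq = 25.65 eq = 25.65 mol NaHSO₄.
(b) Mass of NaHSO₄: 25.65 × 120.1 = 3081 g.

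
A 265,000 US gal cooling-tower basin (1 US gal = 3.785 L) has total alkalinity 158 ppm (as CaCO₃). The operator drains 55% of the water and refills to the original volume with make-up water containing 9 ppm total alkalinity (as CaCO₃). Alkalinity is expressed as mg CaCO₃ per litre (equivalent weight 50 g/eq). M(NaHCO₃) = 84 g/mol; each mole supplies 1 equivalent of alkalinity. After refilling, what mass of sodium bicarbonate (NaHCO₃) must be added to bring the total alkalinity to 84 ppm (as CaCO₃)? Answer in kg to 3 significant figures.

13.4 kg

Volume: 265,000 US gal × 3.785 L/gal = 1,003,025 L.
After draining 55% and refilling: 158 × 0.45 + 9 × 0.55 = 76.05 ppm.
Deficit to target: 84 − 76.05 = 7.95 mg/L.
As CaCO₃: 7.95 mg/L × 1,003,025 L = 7974 g; ÷ 50 g/eq ÷ 1 = 159.5 mol NaHCO₃.
Mass: 159.5 × 84 = 13,400 g.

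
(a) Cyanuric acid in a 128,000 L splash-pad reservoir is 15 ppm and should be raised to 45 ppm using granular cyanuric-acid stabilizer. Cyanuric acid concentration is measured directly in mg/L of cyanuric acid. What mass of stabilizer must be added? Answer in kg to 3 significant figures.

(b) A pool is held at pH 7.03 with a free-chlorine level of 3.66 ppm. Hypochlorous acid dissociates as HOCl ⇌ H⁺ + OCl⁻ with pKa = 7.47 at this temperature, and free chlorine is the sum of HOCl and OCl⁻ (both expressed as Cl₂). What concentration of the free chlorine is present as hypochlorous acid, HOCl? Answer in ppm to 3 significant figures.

(a) CYA to add: (45 − 15) = 30 mg/L × 128,000 L = 3840 g cyanuric acid.

(b) [OCl⁻]/[HOCl] = 10^(pH − pKa) = 10^(7.03 − 7.47) = 10^-0.44 = 0.3631.
(b) Fraction as HOCl = 1 / (1 + 0.3631) = 0.7336.
(b) HOCl = 0.7336 × 3.66 ppm = 2.685 ppm.

(a) 3.84 kg; (b) 2.69 ppm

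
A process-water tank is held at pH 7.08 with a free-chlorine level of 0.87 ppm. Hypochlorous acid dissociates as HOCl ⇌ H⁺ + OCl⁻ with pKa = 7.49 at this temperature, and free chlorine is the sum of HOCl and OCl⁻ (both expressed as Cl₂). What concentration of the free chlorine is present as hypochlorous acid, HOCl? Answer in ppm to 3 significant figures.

0.626 ppm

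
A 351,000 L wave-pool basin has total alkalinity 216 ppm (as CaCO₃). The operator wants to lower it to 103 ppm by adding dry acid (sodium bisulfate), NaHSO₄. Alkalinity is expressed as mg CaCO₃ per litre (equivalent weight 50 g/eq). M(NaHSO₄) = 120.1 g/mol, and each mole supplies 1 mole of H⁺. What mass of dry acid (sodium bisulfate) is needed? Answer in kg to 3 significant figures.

95.3 kg

Alkalinity to neutralize: (216 − 103) = 113 mg/L as CaCO₃ × 351,000 L = 39,660 g as CaCO₃.
Equivalents of H⁺ required: 39,660 ÷ 50 g/eq = 793.3 eq = 793.3 mol NaHSO₄.
Mass of NaHSO₄: 793.3 × 120.1 = 95,270 g.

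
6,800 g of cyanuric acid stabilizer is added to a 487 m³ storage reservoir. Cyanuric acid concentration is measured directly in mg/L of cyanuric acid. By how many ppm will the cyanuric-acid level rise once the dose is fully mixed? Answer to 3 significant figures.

Volume: 487 m³ = 487,000 L.
Rise: 6,800 g / 487,000 L × 1000 = 13.96 mg/L.

14.0 ppm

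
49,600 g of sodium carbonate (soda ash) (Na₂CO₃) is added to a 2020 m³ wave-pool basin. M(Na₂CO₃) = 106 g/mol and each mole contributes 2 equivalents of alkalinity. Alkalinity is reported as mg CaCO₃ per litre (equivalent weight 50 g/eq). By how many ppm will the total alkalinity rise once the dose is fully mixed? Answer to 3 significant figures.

Volume: 2020 m³ = 2,020,000 L.
Moles of Na₂CO₃: 49,600 g ÷ 106 g/mol = 467.9 mol → 935.8 eq of alkalinity.
As CaCO₃: 935.8 eq × 50 g/eq = 46,790 g.
Rise: 46,790 g / 2,020,000 L × 1000 = 23.16 mg/L.

23.2 ppm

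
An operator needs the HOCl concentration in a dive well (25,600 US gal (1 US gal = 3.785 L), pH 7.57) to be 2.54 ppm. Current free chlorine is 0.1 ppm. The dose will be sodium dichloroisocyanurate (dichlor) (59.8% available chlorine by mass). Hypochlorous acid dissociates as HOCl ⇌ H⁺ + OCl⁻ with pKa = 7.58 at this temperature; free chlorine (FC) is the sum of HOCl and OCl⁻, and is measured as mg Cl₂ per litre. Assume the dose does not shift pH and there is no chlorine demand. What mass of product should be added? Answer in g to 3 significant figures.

798 g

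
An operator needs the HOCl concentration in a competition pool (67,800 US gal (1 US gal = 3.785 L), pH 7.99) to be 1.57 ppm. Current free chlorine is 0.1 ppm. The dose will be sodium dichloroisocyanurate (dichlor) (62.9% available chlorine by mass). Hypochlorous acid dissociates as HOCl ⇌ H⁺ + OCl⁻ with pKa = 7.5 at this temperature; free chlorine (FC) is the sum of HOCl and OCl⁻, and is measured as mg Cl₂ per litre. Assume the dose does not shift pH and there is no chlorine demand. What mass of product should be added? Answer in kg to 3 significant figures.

Volume: 67,800 US gal × 3.785 L/gal = 256,623 L.
[OCl⁻]/[HOCl] = 10^(pH − pKa) = 10^(7.99 − 7.5) = 3.09; fraction as HOCl = 1/(1 + 3.09) = 0.2445.
Free chlorine required for 1.57 ppm HOCl: 1.57 / 0.2445 = 6.422 ppm.
FC to add: 6.422 − 0.1 = 6.322 mg/L as Cl₂.
Cl₂ equivalent: 6.322 mg/L × 256,623 L = 1622 g.
Product at 62.9% available Cl: 1622 / 0.629 = 2579 g.

2.58 kg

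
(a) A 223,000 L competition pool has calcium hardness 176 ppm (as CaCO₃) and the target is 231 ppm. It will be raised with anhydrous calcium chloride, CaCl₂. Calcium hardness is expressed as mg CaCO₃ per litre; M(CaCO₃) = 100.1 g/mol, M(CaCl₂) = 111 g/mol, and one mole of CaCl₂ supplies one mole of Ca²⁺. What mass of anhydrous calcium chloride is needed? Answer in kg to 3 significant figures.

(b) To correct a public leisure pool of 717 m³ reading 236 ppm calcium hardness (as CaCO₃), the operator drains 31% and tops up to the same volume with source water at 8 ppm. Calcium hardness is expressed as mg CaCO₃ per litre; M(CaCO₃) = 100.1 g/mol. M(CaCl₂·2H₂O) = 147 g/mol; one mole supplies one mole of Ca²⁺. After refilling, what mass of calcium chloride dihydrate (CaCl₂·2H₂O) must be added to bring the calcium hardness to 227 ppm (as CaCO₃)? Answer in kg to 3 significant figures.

(a) 13.6 kg; (b) 64.9 kg

(a) Hardness to add: (231 − 176) = 55 mg/L as CaCO₃ × 223,000 L = 12,260 g as CaCO₃.
(a) Moles of Ca²⁺ (1 mol Ca²⁺ ≡ 1 mol CaCO₃): 12,260 / 100.1 g/mol = 122.5 mol.
(a) Mass of CaCl₂: 122.5 × 111 = 13,600 g.

(b) Volume: 717 m³ = 717,000 L.
(b) After draining 31% and refilling: 236 × 0.69 + 8 × 0.31 = 165.32 ppm.
(b) Deficit to target: 227 − 165.32 = 61.68 mg/L.
(b) As CaCO₃: 61.68 mg/L × 717,000 L = 44,220 g; ÷ 100.1 = 441.8 mol Ca²⁺.
(b) Mass: 441.8 × 147 = 64,950 g.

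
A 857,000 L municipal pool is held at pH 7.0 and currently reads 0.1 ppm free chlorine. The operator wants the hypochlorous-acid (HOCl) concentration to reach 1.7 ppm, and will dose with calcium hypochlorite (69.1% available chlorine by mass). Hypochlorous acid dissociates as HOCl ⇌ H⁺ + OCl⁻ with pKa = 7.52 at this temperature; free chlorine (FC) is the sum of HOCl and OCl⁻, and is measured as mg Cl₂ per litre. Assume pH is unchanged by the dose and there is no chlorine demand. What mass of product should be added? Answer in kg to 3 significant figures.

[OCl⁻]/[HOCl] = 10^(pH − pKa) = 10^(7.0 − 7.52) = 0.302; fraction as HOCl = 1/(1 + 0.302) = 0.7681.
Free chlorine required for 1.7 ppm HOCl: 1.7 / 0.7681 = 2.213 ppm.
FC to add: 2.213 − 0.1 = 2.113 mg/L as Cl₂.
Cl₂ equivalent: 2.113 mg/L × 857,000 L = 1811 g.
Product at 69.1% available Cl: 1811 / 0.691 = 2621 g.

2.62 kg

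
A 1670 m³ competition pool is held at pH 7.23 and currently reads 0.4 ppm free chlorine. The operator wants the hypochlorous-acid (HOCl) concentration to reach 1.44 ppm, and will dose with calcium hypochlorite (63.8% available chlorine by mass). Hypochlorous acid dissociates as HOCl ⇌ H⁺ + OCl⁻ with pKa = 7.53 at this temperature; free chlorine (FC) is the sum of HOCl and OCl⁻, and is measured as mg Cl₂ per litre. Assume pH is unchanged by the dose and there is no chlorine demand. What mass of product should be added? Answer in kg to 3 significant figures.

4.61 kg

Volume: 1670 m³ = 1,670,000 L.
[OCl⁻]/[HOCl] = 10^(pH − pKa) = 10^(7.23 − 7.53) = 0.5012; fraction as HOCl = 1/(1 + 0.5012) = 0.6661.
Free chlorine required for 1.44 ppm HOCl: 1.44 / 0.6661 = 2.162 ppm.
FC to add: 2.162 − 0.4 = 1.762 mg/L as Cl₂.
Cl₂ equivalent: 1.762 mg/L × 1,670,000 L = 2942 g.
Product at 63.8% available Cl: 2942 / 0.638 = 4611 g.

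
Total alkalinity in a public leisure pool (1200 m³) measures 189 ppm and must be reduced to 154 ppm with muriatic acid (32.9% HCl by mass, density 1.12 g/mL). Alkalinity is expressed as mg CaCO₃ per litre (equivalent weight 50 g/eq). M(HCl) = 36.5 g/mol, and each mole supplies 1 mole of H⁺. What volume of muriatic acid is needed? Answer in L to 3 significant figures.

Volume: 1200 m³ = 1,200,000 L.
Alkalinity to neutralize: (189 − 154) = 35 mg/L as CaCO₃ × 1,200,000 L = 42,000 g as CaCO₃.
Equivalents of H⁺ required: 42,000 ÷ 50 g/eq = 840 eq = 840 mol HCl.
Mass of HCl: 840 × 36.5 = 30,660 g.
Mass of 32.9% solution: 30,660 / 0.329 = 93,190 g.
Volume: 93,190 g ÷ 1.12 g/mL = 83,210 mL.

83.2 L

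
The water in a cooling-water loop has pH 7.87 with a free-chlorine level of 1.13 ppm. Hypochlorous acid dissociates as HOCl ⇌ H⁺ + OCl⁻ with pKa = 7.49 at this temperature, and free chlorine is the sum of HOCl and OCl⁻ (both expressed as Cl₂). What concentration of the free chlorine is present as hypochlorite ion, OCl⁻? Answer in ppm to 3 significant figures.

0.798 ppm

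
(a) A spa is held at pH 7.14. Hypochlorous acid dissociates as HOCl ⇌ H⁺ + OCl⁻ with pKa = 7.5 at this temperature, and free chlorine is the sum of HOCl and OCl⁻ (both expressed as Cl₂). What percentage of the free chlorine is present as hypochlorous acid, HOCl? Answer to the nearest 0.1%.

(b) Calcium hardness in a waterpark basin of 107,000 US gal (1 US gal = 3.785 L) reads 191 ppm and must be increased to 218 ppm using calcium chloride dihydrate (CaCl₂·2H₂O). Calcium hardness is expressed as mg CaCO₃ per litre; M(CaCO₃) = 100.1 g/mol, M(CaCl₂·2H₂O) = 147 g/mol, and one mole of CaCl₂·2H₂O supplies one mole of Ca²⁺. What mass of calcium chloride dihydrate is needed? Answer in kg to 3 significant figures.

(a) [OCl⁻]/[HOCl] = 10^(pH − pKa) = 10^(7.14 − 7.5) = 10^-0.36 = 0.4365.
(a) Fraction as HOCl = 1 / (1 + 0.4365) = 0.6961.

(b) Volume: 107,000 US gal × 3.785 L/gal = 404,995 L.
(b) Hardness to add: (218 − 191) = 27 mg/L as CaCO₃ × 404,995 L = 10,930 g as CaCO₃.
(b) Moles of Ca²⁺ (1 mol Ca²⁺ ≡ 1 mol CaCO₃): 10,930 / 100.1 g/mol = 109.2 mol.
(b) Mass of CaCl₂·2H₂O: 109.2 × 147 = 16,060 g.

(a) 69.6%; (b) 16.1 kg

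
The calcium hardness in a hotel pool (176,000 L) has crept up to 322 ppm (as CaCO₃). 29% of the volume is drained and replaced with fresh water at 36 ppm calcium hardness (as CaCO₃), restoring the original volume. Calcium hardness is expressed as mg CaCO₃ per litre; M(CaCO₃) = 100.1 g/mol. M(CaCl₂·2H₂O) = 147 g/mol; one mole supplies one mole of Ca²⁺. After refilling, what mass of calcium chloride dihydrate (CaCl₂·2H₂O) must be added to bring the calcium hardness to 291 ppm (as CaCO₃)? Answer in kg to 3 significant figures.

After draining 29% and refilling: 322 × 0.71 + 36 × 0.29 = 239.06 ppm.
Deficit to target: 291 − 239.06 = 51.94 mg/L.
As CaCO₃: 51.94 mg/L × 176,000 L = 9141 g; ÷ 100.1 = 91.32 mol Ca²⁺.
Mass: 91.32 × 147 = 13,420 g.

13.4 kg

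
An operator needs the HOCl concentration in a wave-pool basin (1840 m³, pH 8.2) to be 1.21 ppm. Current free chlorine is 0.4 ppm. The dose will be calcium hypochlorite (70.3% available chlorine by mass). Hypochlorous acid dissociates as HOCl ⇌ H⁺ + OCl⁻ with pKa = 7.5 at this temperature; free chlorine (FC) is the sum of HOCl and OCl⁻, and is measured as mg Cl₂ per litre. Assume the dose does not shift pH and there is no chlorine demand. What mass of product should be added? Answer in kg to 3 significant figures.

Volume: 1840 m³ = 1,840,000 L.
[OCl⁻]/[HOCl] = 10^(pH − pKa) = 10^(8.2 − 7.5) = 5.012; fraction as HOCl = 1/(1 + 5.012) = 0.1663.
Free chlorine required for 1.21 ppm HOCl: 1.21 / 0.1663 = 7.274 ppm.
FC to add: 7.274 − 0.4 = 6.874 mg/L as Cl₂.
Cl₂ equivalent: 6.874 mg/L × 1,840,000 L = 12,650 g.
Product at 70.3% available Cl: 12,650 / 0.703 = 17,990 g.

18.0 kg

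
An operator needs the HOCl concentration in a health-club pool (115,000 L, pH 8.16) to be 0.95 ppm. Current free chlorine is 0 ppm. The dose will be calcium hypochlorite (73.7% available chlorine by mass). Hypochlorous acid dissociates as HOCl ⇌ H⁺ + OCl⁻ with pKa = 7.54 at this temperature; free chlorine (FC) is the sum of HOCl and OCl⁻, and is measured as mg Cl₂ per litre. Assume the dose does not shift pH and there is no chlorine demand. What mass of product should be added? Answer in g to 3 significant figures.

766 g

[OCl⁻]/[HOCl] = 10^(pH − pKa) = 10^(8.16 − 7.54) = 4.169; fraction as HOCl = 1/(1 + 4.169) = 0.1935.
Free chlorine required for 0.95 ppm HOCl: 0.95 / 0.1935 = 4.91 ppm.
FC to add: 4.91 − 0 = 4.91 mg/L as Cl₂.
Cl₂ equivalent: 4.91 mg/L × 115,000 L = 564.7 g.
Product at 73.7% available Cl: 564.7 / 0.737 = 766.2 g.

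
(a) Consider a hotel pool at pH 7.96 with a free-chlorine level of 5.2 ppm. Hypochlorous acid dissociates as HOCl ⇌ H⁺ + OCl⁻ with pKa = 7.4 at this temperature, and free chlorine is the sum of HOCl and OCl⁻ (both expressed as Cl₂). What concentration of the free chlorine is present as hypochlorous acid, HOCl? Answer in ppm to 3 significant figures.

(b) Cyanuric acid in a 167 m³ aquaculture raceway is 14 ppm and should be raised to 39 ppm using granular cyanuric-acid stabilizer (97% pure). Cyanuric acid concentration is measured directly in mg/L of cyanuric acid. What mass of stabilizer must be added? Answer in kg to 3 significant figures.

(a) [OCl⁻]/[HOCl] = 10^(pH − pKa) = 10^(7.96 − 7.4) = 10^0.56 = 3.631.
(a) Fraction as HOCl = 1 / (1 + 3.631) = 0.2159.
(a) HOCl = 0.2159 × 5.2 ppm = 1.123 ppm.

(b) Volume: 167 m³ = 167,000 L.
(b) CYA to add: (39 − 14) = 25 mg/L × 167,000 L = 4175 g cyanuric acid.
(b) At 97% purity: 4175 / 0.97 = 4304 g product.

(a) 1.12 ppm; (b) 4.30 kg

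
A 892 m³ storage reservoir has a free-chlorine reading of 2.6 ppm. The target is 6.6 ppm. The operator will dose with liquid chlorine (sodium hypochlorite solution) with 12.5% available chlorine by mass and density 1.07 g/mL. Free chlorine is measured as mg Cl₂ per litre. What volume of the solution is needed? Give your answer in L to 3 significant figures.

26.7 L

Volume: 892 m³ = 892,000 L.
Chlorine deficit: 6.6 − 2.6 = 4 ppm = 4 mg/L as Cl₂.
Cl₂ equivalent needed: 4 mg/L × 892,000 L = 3,568,000 mg = 3568 g.
Product at 12.5% available chlorine: 3568 / 0.125 = 28,540 g.
Volume at density 1.07 g/mL: 28,540 g ÷ 1.07 g/mL = 26,680 mL.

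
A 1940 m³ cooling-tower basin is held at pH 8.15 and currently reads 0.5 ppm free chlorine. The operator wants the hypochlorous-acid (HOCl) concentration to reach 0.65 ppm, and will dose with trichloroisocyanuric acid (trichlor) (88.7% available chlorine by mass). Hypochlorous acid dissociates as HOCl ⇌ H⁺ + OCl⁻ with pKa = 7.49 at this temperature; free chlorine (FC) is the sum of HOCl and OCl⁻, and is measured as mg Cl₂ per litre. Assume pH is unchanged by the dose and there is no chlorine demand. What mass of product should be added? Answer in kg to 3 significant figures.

Volume: 1940 m³ = 1,940,000 L.
[OCl⁻]/[HOCl] = 10^(pH − pKa) = 10^(8.15 − 7.49) = 4.571; fraction as HOCl = 1/(1 + 4.571) = 0.1795.
Free chlorine required for 0.65 ppm HOCl: 0.65 / 0.1795 = 3.621 ppm.
FC to add: 3.621 − 0.5 = 3.121 mg/L as Cl₂.
Cl₂ equivalent: 3.121 mg/L × 1,940,000 L = 6055 g.
Product at 88.7% available Cl: 6055 / 0.887 = 6826 g.

6.83 kg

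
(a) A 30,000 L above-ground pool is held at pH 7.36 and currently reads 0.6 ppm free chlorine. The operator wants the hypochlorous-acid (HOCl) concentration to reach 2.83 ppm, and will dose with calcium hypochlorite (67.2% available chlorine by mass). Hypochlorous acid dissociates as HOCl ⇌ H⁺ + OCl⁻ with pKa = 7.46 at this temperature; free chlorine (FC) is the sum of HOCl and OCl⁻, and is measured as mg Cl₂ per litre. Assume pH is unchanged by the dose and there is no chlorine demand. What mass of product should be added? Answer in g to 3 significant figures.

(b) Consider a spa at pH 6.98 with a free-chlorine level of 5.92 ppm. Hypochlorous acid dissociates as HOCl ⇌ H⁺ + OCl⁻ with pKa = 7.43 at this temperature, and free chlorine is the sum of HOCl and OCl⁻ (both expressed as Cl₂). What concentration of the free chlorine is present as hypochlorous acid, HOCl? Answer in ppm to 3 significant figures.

(a) 200 g; (b) 4.37 ppm

(a) [OCl⁻]/[HOCl] = 10^(pH − pKa) = 10^(7.36 − 7.46) = 0.7943; fraction as HOCl = 1/(1 + 0.7943) = 0.5573.
(a) Free chlorine required for 2.83 ppm HOCl: 2.83 / 0.5573 = 5.078 ppm.
(a) FC to add: 5.078 − 0.6 = 4.478 mg/L as Cl₂.
(a) Cl₂ equivalent: 4.478 mg/L × 30,000 L = 134.3 g.
(a) Product at 67.2% available Cl: 134.3 / 0.672 = 199.9 g.

(b) [OCl⁻]/[HOCl] = 10^(pH − pKa) = 10^(6.98 − 7.43) = 10^-0.45 = 0.3548.
(b) Fraction as HOCl = 1 / (1 + 0.3548) = 0.7381.
(b) HOCl = 0.7381 × 5.92 ppm = 4.37 ppm.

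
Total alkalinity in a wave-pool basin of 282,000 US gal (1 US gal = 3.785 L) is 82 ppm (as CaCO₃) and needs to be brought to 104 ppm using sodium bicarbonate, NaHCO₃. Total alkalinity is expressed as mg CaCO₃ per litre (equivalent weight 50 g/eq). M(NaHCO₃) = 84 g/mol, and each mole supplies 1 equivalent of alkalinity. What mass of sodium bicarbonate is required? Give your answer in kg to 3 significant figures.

Volume: 282,000 US gal × 3.785 L/gal = 1,067,370 L.
Alkalinity to add: (104 − 82) = 22 mg/L as CaCO₃ × 1,067,370 L = 23,480 g as CaCO₃.
Equivalents: 23,480 g ÷ 50 g/eq = 469.6 eq.
NaHCO₃ supplies 1 eq per mole → 469.6 mol.
Mass: 469.6 mol × 84 g/mol = 39,450 g.

39.4 kg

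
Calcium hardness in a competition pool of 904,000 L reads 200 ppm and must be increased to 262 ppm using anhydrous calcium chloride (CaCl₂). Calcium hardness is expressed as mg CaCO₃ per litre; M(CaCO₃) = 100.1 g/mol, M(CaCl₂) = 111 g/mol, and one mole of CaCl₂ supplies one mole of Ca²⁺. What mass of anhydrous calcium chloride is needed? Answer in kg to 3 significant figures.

Hardness to add: (262 − 200) = 62 mg/L as CaCO₃ × 904,000 L = 56,050 g as CaCO₃.
Moles of Ca²⁺ (1 mol Ca²⁺ ≡ 1 mol CaCO₃): 56,050 / 100.1 g/mol = 559.9 mol.
Mass of CaCl₂: 559.9 × 111 = 62,150 g.

62.2 kg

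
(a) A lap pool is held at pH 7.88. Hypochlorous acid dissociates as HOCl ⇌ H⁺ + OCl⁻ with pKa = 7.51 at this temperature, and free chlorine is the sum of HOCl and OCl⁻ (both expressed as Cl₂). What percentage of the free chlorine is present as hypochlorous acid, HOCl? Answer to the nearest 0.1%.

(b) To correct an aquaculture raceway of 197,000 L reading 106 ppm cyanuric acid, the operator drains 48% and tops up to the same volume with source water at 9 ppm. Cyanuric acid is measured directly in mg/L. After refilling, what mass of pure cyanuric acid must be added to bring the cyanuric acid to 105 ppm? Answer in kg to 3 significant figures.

(a) [OCl⁻]/[HOCl] = 10^(pH − pKa) = 10^(7.88 − 7.51) = 10^0.37 = 2.344.
(a) Fraction as HOCl = 1 / (1 + 2.344) = 0.299.

(b) After draining 48% and refilling: 106 × 0.52 + 9 × 0.48 = 59.44 ppm.
(b) Deficit to target: 105 − 59.44 = 45.56 mg/L.
(b) Mass: 45.56 mg/L × 197,000 L = 8975 g cyanuric acid.

(a) 29.9%; (b) 8.98 kg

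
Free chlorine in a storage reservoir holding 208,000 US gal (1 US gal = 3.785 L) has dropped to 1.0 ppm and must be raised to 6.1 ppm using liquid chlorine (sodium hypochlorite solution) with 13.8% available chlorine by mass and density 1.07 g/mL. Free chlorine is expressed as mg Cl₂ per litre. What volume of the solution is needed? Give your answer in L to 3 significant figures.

27.2 L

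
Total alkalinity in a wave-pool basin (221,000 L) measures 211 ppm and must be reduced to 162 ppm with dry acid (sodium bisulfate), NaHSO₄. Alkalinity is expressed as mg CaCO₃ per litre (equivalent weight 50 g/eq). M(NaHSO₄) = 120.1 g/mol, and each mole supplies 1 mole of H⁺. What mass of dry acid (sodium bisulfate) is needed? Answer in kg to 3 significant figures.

Alkalinity to neutralize: (211 − 162) = 49 mg/L as CaCO₃ × 221,000 L = 10,830 g as CaCO₃.
Equivalents of H⁺ required: 10,830 ÷ 50 g/eq = 216.6 eq = 216.6 mol NaHSO₄.
Mass of NaHSO₄: 216.6 × 120.1 = 26,010 g.

26.0 kg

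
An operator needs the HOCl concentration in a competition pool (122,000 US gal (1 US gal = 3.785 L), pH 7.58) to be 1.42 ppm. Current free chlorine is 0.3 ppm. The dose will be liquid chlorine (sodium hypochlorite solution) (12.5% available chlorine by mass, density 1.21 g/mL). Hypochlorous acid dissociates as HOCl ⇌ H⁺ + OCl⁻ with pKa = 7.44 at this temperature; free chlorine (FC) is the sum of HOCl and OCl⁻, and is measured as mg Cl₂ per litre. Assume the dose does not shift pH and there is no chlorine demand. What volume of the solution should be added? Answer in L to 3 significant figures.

Volume: 122,000 US gal × 3.785 L/gal = 461,770 L.
[OCl⁻]/[HOCl] = 10^(pH − pKa) = 10^(7.58 − 7.44) = 1.38; fraction as HOCl = 1/(1 + 1.38) = 0.4201.
Free chlorine required for 1.42 ppm HOCl: 1.42 / 0.4201 = 3.38 ppm.
FC to add: 3.38 − 0.3 = 3.08 mg/L as Cl₂.
Cl₂ equivalent: 3.08 mg/L × 461,770 L = 1422 g.
Product at 12.5% available Cl: 1422 / 0.125 = 11,380 g.
Volume: 11,380 g ÷ 1.21 g/mL = 9404 mL.

9.40 L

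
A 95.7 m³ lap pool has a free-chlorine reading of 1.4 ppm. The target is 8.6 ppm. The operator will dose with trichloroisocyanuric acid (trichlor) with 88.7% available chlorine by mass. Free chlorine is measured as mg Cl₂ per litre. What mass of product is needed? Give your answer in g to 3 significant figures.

777 g

Volume: 95.7 m³ = 95,700 L.
Chlorine deficit: 8.6 − 1.4 = 7.2 ppm = 7.2 mg/L as Cl₂.
Cl₂ equivalent needed: 7.2 mg/L × 95,700 L = 689,000 mg = 689 g.
Product at 88.7% available chlorine: 689 / 0.887 = 776.8 g.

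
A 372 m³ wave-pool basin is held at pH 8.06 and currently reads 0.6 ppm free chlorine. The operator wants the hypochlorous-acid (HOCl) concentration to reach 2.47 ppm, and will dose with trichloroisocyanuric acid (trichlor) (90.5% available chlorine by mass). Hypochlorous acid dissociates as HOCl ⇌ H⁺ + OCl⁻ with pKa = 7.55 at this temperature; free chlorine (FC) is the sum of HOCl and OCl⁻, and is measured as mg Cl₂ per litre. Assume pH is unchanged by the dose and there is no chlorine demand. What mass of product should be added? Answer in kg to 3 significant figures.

4.05 kg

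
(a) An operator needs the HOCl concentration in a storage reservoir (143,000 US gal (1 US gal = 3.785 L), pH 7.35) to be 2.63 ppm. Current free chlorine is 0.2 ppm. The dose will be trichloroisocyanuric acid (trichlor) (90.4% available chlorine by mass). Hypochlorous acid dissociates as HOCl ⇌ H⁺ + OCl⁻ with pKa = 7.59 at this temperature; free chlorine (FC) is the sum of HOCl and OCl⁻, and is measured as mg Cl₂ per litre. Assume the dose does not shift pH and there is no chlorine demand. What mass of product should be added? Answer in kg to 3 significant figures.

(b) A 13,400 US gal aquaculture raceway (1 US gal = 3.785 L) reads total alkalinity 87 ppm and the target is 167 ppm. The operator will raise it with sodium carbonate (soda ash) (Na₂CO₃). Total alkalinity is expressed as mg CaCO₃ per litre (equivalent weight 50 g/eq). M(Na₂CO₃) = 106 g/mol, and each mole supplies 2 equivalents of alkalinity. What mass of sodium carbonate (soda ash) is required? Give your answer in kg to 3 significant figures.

(a) 2.36 kg; (b) 4.30 kg

(a) Volume: 143,000 US gal × 3.785 L/gal = 541,255 L.
(a) [OCl⁻]/[HOCl] = 10^(pH − pKa) = 10^(7.35 − 7.59) = 0.5754; fraction as HOCl = 1/(1 + 0.5754) = 0.6347.
(a) Free chlorine required for 2.63 ppm HOCl: 2.63 / 0.6347 = 4.143 ppm.
(a) FC to add: 4.143 − 0.2 = 3.943 mg/L as Cl₂.
(a) Cl₂ equivalent: 3.943 mg/L × 541,255 L = 2134 g.
(a) Product at 90.4% available Cl: 2134 / 0.904 = 2361 g.

(b) Volume: 13,400 US gal × 3.785 L/gal = 50,719 L.
(b) Alkalinity to add: (167 − 87) = 80 mg/L as CaCO₃ × 50,719 L = 4058 g as CaCO₃.
(b) Equivalents: 4058 g ÷ 50 g/eq = 81.15 eq.
(b) Each mole of Na₂CO₃ supplies 2 eq, so 81.15 / 2 = 40.58 mol.
(b) Mass: 40.58 mol × 106 g/mol = 4301 g.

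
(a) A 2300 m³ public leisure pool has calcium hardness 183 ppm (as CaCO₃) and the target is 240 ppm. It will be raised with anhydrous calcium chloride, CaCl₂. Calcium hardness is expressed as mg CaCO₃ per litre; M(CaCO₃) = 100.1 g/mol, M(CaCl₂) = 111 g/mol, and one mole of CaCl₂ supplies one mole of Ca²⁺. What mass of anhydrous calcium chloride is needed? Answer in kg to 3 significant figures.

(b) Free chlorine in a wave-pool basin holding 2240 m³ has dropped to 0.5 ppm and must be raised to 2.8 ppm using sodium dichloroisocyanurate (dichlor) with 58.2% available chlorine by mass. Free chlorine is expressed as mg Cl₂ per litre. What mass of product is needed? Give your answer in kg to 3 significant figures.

(a) Volume: 2300 m³ = 2,300,000 L.
(a) Hardness to add: (240 − 183) = 57 mg/L as CaCO₃ × 2,300,000 L = 131,100 g as CaCO₃.
(a) Moles of Ca²⁺ (1 mol Ca²⁺ ≡ 1 mol CaCO₃): 131,100 / 100.1 g/mol = 1310 mol.
(a) Mass of CaCl₂: 1310 × 111 = 145,400 g.

(b) Volume: 2240 m³ = 2,240,000 L.
(b) Chlorine deficit: 2.8 − 0.5 = 2.3 ppm = 2.3 mg/L as Cl₂.
(b) Cl₂ equivalent needed: 2.3 mg/L × 2,240,000 L = 5,152,000 mg = 5152 g.
(b) Product at 58.2% available chlorine: 5152 / 0.582 = 8852 g.

(a) 145 kg; (b) 8.85 kg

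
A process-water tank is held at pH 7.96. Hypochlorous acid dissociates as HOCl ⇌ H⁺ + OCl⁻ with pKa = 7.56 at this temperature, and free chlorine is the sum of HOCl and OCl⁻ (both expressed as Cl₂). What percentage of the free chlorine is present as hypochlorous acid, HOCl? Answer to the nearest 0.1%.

[OCl⁻]/[HOCl] = 10^(pH − pKa) = 10^(7.96 − 7.56) = 10^0.40 = 2.512.
Fraction as HOCl = 1 / (1 + 2.512) = 0.2847.

28.5%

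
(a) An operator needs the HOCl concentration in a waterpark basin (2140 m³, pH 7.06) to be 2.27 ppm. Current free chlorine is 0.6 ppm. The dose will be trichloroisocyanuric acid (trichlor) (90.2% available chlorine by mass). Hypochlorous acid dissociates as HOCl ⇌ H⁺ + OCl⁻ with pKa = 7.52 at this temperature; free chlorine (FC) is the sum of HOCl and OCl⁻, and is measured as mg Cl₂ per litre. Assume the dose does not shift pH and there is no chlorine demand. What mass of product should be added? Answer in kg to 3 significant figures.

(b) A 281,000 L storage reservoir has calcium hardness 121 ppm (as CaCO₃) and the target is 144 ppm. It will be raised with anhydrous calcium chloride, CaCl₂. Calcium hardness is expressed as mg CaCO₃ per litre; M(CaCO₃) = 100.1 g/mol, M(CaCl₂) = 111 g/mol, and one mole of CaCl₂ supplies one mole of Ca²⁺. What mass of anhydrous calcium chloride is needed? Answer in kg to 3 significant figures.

(a) Volume: 2140 m³ = 2,140,000 L.
(a) [OCl⁻]/[HOCl] = 10^(pH − pKa) = 10^(7.06 − 7.52) = 0.3467; fraction as HOCl = 1/(1 + 0.3467) = 0.7425.
(a) Free chlorine required for 2.27 ppm HOCl: 2.27 / 0.7425 = 3.057 ppm.
(a) FC to add: 3.057 − 0.6 = 2.457 mg/L as Cl₂.
(a) Cl₂ equivalent: 2.457 mg/L × 2,140,000 L = 5258 g.
(a) Product at 90.2% available Cl: 5258 / 0.902 = 5829 g.

(b) Hardness to add: (144 − 121) = 23 mg/L as CaCO₃ × 281,000 L = 6463 g as CaCO₃.
(b) Moles of Ca²⁺ (1 mol Ca²⁺ ≡ 1 mol CaCO₃): 6463 / 100.1 g/mol = 64.57 mol.
(b) Mass of CaCl₂: 64.57 × 111 = 7167 g.

(a) 5.83 kg; (b) 7.17 kg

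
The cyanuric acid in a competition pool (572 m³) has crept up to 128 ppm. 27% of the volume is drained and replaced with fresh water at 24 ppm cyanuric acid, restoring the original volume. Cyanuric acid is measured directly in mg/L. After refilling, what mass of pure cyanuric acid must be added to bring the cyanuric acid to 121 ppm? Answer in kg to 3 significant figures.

12.1 kg

Volume: 572 m³ = 572,000 L.
After draining 27% and refilling: 128 × 0.73 + 24 × 0.27 = 99.92 ppm.
Deficit to target: 121 − 99.92 = 21.08 mg/L.
Mass: 21.08 mg/L × 572,000 L = 12,060 g cyanuric acid.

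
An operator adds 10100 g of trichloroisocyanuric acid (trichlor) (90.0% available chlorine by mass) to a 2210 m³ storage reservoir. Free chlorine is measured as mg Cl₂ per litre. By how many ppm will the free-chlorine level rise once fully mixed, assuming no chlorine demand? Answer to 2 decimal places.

4.11 ppm

Volume: 2210 m³ = 2,210,000 L.
Available chlorine delivered: 10,100 g × 0.9 = 9090 g as Cl₂.
Concentration rise: 9090 g / 2,210,000 L = 4.113 mg/L = 4.11 ppm.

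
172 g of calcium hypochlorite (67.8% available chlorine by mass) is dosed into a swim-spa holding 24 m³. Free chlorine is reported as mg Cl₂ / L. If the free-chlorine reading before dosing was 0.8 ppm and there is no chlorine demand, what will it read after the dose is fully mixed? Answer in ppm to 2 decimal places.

5.66 ppm

Volume: 24 m³ = 24,000 L.
Available chlorine delivered: 172 g × 0.678 = 116.6 g as Cl₂.
Concentration rise: 116.6 g / 24,000 L = 4.859 mg/L = 4.86 ppm.
Final FC: 0.8 + 4.86 = 5.66 ppm.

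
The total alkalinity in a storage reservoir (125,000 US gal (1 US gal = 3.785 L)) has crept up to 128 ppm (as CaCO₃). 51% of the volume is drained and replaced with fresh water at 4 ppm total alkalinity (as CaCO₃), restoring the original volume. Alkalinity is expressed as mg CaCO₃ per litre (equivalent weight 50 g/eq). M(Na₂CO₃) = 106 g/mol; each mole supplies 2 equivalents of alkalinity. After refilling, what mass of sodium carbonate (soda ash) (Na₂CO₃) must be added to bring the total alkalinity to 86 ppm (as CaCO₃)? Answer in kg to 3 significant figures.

Volume: 125,000 US gal × 3.785 L/gal = 473,125 L.
After draining 51% and refilling: 128 × 0.49 + 4 × 0.51 = 64.76 ppm.
Deficit to target: 86 − 64.76 = 21.24 mg/L.
As CaCO₃: 21.24 mg/L × 473,125 L = 10,050 g; ÷ 50 g/eq ÷ 2 = 100.5 mol Na₂CO₃.
Mass: 100.5 × 106 = 10,650 g.

10.7 kg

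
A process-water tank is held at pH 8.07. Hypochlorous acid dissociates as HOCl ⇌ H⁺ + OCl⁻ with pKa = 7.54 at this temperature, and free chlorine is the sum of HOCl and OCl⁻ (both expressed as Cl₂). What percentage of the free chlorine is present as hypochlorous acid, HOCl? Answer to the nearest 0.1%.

[OCl⁻]/[HOCl] = 10^(pH − pKa) = 10^(8.07 − 7.54) = 10^0.53 = 3.388.
Fraction as HOCl = 1 / (1 + 3.388) = 0.2279.

22.8%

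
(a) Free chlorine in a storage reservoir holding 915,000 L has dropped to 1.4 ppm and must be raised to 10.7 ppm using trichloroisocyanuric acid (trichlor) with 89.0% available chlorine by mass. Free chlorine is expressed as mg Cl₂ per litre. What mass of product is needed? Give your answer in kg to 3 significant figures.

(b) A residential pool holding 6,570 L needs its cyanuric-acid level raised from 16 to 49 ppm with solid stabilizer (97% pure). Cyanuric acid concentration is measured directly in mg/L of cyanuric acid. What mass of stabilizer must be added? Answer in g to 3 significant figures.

(a) 9.56 kg; (b) 224 g

(a) Chlorine deficit: 10.7 − 1.4 = 9.3 ppm = 9.3 mg/L as Cl₂.
(a) Cl₂ equivalent needed: 9.3 mg/L × 915,000 L = 8,510,000 mg = 8510 g.
(a) Product at 89.0% available chlorine: 8510 / 0.89 = 9561 g.

(b) CYA to add: (49 − 16) = 33 mg/L × 6,570 L = 216.8 g cyanuric acid.
(b) At 97% purity: 216.8 / 0.97 = 223.5 g product.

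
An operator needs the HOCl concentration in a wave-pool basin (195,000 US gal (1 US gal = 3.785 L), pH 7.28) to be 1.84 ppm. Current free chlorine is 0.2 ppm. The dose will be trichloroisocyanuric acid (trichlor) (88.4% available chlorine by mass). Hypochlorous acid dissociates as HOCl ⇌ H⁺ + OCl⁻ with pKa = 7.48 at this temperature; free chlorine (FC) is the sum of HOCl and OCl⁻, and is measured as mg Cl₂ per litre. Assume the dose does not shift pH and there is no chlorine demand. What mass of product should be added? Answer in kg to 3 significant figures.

Volume: 195,000 US gal × 3.785 L/gal = 738,075 L.
[OCl⁻]/[HOCl] = 10^(pH − pKa) = 10^(7.28 − 7.48) = 0.631; fraction as HOCl = 1/(1 + 0.631) = 0.6131.
Free chlorine required for 1.84 ppm HOCl: 1.84 / 0.6131 = 3.001 ppm.
FC to add: 3.001 − 0.2 = 2.801 mg/L as Cl₂.
Cl₂ equivalent: 2.801 mg/L × 738,075 L = 2067 g.
Product at 88.4% available Cl: 2067 / 0.884 = 2339 g.

2.34 kg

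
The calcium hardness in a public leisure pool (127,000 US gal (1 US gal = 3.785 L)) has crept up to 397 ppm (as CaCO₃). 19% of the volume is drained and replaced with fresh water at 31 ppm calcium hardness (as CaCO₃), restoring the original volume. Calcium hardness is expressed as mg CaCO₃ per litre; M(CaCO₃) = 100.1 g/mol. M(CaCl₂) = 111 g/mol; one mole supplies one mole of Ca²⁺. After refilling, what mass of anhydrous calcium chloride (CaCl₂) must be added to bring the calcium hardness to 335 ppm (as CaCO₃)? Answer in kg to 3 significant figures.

4.02 kg

Volume: 127,000 US gal × 3.785 L/gal = 480,695 L.
After draining 19% and refilling: 397 × 0.81 + 31 × 0.19 = 327.46 ppm.
Deficit to target: 335 − 327.46 = 7.54 mg/L.
As CaCO₃: 7.54 mg/L × 480,695 L = 3624 g; ÷ 100.1 = 36.21 mol Ca²⁺.
Mass: 36.21 × 111 = 4019 g.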